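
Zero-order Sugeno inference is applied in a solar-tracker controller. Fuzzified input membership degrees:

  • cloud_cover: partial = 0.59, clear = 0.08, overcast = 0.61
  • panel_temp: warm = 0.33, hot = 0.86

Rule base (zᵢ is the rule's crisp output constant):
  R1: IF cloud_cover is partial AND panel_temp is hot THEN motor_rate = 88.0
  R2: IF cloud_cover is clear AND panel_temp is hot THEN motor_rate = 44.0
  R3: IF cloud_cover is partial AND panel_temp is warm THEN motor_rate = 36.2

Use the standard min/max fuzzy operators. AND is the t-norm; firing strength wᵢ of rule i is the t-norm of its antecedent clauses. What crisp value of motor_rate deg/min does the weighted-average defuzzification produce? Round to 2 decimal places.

67.39

R1 (z=88.0): partial=0.59, hot=0.86; AND[min(a, b)] → w = 0.59
R2 (z=44.0): clear=0.08, hot=0.86; AND[min(a, b)] → w = 0.08
R3 (z=36.2): partial=0.59, warm=0.33; AND[min(a, b)] → w = 0.33
Weighted average = (0.59·88.0 + 0.08·44.0 + 0.33·36.2) / (0.59 + 0.08 + 0.33)
  = 67.3860 / 1.0000 = 67.39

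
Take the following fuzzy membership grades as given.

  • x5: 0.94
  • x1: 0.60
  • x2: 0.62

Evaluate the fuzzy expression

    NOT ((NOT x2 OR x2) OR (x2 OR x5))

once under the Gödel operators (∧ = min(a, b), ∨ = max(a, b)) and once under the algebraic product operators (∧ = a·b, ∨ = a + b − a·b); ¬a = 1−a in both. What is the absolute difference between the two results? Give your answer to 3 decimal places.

Under Gödel:
  NOT x2 = 1 − 0.62 = 0.38
  NOT x2 OR x2 = max(a, b) on (0.38, 0.62) = 0.62
  x2 OR x5 = max(a, b) on (0.62, 0.94) = 0.94
  (NOT x2 OR x2) OR (x2 OR x5) = max(a, b) on (0.62, 0.94) = 0.94
  NOT ((NOT x2 OR x2) OR (x2 OR x5)) = 1 − 0.94 = 0.06
  → value = 0.0600
Under algebraic product:
  NOT x2 = 1 − 0.6200 = 0.3800
  NOT x2 OR x2 = a + b − a·b on (0.3800, 0.6200) = 0.7644
  x2 OR x5 = a + b − a·b on (0.6200, 0.9400) = 0.9772
  (NOT x2 OR x2) OR (x2 OR x5) = a + b − a·b on (0.7644, 0.9772) = 0.9946
  NOT ((NOT x2 OR x2) OR (x2 OR x5)) = 1 − 0.9946 = 0.0054
  → value = 0.0054
|0.0600 − 0.0054| = 0.055

0.055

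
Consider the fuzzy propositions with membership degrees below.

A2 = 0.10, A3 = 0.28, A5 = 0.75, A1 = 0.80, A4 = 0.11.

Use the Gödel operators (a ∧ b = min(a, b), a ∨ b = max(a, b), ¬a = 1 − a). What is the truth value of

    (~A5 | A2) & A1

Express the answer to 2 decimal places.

~A5 = 1 − 0.75 = 0.25
~A5 | A2 = max(a, b) on (0.25, 0.10) = 0.25
(~A5 | A2) & A1 = min(a, b) on (0.25, 0.80) = 0.25

0.25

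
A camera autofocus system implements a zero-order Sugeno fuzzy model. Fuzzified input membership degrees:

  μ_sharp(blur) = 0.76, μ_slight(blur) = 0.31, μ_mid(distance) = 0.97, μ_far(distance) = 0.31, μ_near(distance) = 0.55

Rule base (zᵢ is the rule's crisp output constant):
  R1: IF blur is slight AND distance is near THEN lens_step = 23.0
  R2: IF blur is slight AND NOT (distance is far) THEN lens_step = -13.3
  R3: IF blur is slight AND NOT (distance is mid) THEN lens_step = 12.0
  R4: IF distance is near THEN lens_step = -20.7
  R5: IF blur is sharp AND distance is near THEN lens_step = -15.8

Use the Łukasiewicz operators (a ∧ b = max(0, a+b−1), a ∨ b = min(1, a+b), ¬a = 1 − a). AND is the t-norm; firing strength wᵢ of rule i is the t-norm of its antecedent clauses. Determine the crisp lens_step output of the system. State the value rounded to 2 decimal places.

-18.93

R1 (z=23.0): slight=0.31, near=0.55; AND[max(0, a+b−1)] → w = 0.00
R2 (z=-13.3): slight=0.31, ¬far=1−0.31=0.69; AND[max(0, a+b−1)] → w = 0.00
R3 (z=12.0): slight=0.31, ¬mid=1−0.97=0.03; AND[max(0, a+b−1)] → w = 0.00
R4 (z=-20.7): near=0.55 → w = 0.55
R5 (z=-15.8): sharp=0.76, near=0.55; AND[max(0, a+b−1)] → w = 0.31
Weighted average = (0.00·23.0 + 0.00·-13.3 + 0.00·12.0 + 0.55·-20.7 + 0.31·-15.8) / (0.00 + 0.00 + 0.00 + 0.55 + 0.31)
  = -16.2830 / 0.8600 = -18.93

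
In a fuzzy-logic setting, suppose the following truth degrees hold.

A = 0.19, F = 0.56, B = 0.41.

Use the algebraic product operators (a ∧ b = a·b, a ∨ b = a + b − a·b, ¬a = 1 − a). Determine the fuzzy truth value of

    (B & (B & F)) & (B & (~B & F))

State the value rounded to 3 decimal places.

0.013

B & F = a·b on (0.4100, 0.5600) = 0.2296
B & (B & F) = a·b on (0.4100, 0.2296) = 0.0941
~B = 1 − 0.4100 = 0.5900
~B & F = a·b on (0.5900, 0.5600) = 0.3304
B & (~B & F) = a·b on (0.4100, 0.3304) = 0.1355
(B & (B & F)) & (B & (~B & F)) = a·b on (0.0941, 0.1355) = 0.0128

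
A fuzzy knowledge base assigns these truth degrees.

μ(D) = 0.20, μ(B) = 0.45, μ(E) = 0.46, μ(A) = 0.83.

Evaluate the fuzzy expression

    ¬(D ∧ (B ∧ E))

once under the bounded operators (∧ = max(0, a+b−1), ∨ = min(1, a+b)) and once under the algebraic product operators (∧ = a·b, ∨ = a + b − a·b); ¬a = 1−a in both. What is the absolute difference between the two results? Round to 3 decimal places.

0.041

Under bounded:
  B ∧ E = max(0, a+b−1) on (0.45, 0.46) = 0.00
  D ∧ (B ∧ E) = max(0, a+b−1) on (0.20, 0.00) = 0.00
  ¬(D ∧ (B ∧ E)) = 1 − 0.00 = 1.00
  → value = 1.0000
Under algebraic product:
  B ∧ E = a·b on (0.4500, 0.4600) = 0.2070
  D ∧ (B ∧ E) = a·b on (0.2000, 0.2070) = 0.0414
  ¬(D ∧ (B ∧ E)) = 1 − 0.0414 = 0.9586
  → value = 0.9586
|1.0000 − 0.9586| = 0.041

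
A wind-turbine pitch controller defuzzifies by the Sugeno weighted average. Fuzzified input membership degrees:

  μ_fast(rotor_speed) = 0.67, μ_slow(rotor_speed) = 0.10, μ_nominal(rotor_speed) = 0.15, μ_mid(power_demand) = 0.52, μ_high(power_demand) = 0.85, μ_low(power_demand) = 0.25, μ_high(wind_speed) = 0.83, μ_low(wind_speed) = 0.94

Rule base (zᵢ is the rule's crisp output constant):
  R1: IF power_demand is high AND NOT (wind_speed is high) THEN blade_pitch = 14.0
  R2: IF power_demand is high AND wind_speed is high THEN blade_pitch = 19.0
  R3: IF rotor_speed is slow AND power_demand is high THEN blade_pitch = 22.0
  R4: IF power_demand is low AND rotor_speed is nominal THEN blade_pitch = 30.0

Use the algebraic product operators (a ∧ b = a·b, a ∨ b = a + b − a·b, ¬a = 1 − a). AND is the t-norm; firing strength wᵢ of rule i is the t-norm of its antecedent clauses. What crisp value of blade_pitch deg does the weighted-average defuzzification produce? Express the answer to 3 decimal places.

18.943

R1 (z=14.0): high=0.85, ¬high=1−0.83=0.17; AND[a·b] → w = 0.1445
R2 (z=19.0): high=0.85, high=0.83; AND[a·b] → w = 0.7055
R3 (z=22.0): slow=0.10, high=0.85; AND[a·b] → w = 0.0850
R4 (z=30.0): low=0.25, nominal=0.15; AND[a·b] → w = 0.0375
Weighted average = (0.1445·14.0 + 0.7055·19.0 + 0.0850·22.0 + 0.0375·30.0) / (0.1445 + 0.7055 + 0.0850 + 0.0375)
  = 18.4225 / 0.9725 = 18.943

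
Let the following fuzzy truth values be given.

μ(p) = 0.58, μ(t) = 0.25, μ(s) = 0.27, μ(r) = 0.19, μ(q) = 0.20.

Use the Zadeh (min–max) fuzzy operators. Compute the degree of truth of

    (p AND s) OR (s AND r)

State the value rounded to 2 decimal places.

0.27

p AND s = min(a, b) on (0.58, 0.27) = 0.27
s AND r = min(a, b) on (0.27, 0.19) = 0.19
(p AND s) OR (s AND r) = max(a, b) on (0.27, 0.19) = 0.27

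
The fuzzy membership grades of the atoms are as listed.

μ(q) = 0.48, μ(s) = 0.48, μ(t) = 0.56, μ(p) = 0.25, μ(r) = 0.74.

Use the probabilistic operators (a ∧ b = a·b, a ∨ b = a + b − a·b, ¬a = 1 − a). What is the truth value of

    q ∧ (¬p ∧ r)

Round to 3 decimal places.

¬p = 1 − 0.2500 = 0.7500
¬p ∧ r = a·b on (0.7500, 0.7400) = 0.5550
q ∧ (¬p ∧ r) = a·b on (0.4800, 0.5550) = 0.2664

0.266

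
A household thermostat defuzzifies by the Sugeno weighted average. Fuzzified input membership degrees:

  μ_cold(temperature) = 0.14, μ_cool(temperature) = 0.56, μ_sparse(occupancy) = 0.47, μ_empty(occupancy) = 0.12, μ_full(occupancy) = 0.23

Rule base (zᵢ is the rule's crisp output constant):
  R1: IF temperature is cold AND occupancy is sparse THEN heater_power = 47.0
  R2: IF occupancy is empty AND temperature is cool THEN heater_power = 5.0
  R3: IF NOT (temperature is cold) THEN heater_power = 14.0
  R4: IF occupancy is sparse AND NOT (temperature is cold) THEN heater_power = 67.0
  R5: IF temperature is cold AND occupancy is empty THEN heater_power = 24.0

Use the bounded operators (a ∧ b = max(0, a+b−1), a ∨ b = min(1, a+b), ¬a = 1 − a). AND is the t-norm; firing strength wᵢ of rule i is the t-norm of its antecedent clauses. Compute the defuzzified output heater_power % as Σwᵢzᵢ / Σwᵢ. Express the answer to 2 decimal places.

R1 (z=47.0): cold=0.14, sparse=0.47; AND[max(0, a+b−1)] → w = 0.00
R2 (z=5.0): empty=0.12, cool=0.56; AND[max(0, a+b−1)] → w = 0.00
R3 (z=14.0): ¬cold=1−0.14=0.86 → w = 0.86
R4 (z=67.0): sparse=0.47, ¬cold=1−0.14=0.86; AND[max(0, a+b−1)] → w = 0.33
R5 (z=24.0): cold=0.14, empty=0.12; AND[max(0, a+b−1)] → w = 0.00
Weighted average = (0.00·47.0 + 0.00·5.0 + 0.86·14.0 + 0.33·67.0 + 0.00·24.0) / (0.00 + 0.00 + 0.86 + 0.33 + 0.00)
  = 34.1500 / 1.1900 = 28.70

28.70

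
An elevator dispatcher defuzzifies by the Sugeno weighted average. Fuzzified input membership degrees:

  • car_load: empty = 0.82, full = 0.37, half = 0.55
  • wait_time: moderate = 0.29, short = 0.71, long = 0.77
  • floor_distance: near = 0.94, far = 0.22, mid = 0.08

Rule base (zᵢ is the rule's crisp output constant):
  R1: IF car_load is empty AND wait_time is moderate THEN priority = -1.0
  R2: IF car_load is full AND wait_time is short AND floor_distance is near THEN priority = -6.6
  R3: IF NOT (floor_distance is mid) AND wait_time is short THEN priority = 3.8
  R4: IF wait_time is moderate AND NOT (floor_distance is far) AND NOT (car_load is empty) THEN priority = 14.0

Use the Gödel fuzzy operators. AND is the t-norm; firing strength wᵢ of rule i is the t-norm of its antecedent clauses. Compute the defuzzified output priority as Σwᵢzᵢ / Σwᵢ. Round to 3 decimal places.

1.604

R1 (z=-1.0): empty=0.82, moderate=0.29; AND[min(a, b)] → w = 0.29
R2 (z=-6.6): full=0.37, short=0.71, near=0.94; AND[min(a, b)] → w = 0.37
R3 (z=3.8): ¬mid=1−0.08=0.92, short=0.71; AND[min(a, b)] → w = 0.71
R4 (z=14.0): moderate=0.29, ¬far=1−0.22=0.78, ¬empty=1−0.82=0.18; AND[min(a, b)] → w = 0.18
Weighted average = (0.29·-1.0 + 0.37·-6.6 + 0.71·3.8 + 0.18·14.0) / (0.29 + 0.37 + 0.71 + 0.18)
  = 2.4860 / 1.5500 = 1.604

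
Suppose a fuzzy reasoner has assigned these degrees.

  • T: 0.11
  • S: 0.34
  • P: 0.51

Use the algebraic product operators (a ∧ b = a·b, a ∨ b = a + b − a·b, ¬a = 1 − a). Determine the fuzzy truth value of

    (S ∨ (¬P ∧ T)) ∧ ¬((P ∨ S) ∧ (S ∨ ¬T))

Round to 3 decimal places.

0.140

¬P = 1 − 0.5100 = 0.4900
¬P ∧ T = a·b on (0.4900, 0.1100) = 0.0539
S ∨ (¬P ∧ T) = a + b − a·b on (0.3400, 0.0539) = 0.3756
P ∨ S = a + b − a·b on (0.5100, 0.3400) = 0.6766
¬T = 1 − 0.1100 = 0.8900
S ∨ ¬T = a + b − a·b on (0.3400, 0.8900) = 0.9274
(P ∨ S) ∧ (S ∨ ¬T) = a·b on (0.6766, 0.9274) = 0.6275
¬((P ∨ S) ∧ (S ∨ ¬T)) = 1 − 0.6275 = 0.3725
(S ∨ (¬P ∧ T)) ∧ ¬((P ∨ S) ∧ (S ∨ ¬T)) = a·b on (0.3756, 0.3725) = 0.1399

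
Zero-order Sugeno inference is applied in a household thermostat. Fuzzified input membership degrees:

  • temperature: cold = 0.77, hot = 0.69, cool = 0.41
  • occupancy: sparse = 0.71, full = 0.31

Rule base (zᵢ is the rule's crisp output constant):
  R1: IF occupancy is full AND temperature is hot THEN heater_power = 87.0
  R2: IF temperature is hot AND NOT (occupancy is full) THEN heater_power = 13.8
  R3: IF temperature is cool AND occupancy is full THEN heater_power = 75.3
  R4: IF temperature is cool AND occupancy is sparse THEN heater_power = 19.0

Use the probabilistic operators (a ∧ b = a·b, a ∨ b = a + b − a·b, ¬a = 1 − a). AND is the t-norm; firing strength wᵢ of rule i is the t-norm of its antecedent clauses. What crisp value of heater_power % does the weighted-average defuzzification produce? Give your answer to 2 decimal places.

R1 (z=87.0): full=0.31, hot=0.69; AND[a·b] → w = 0.2139
R2 (z=13.8): hot=0.69, ¬full=1−0.31=0.69; AND[a·b] → w = 0.4761
R3 (z=75.3): cool=0.41, full=0.31; AND[a·b] → w = 0.1271
R4 (z=19.0): cool=0.41, sparse=0.71; AND[a·b] → w = 0.2911
Weighted average = (0.2139·87.0 + 0.4761·13.8 + 0.1271·75.3 + 0.2911·19.0) / (0.2139 + 0.4761 + 0.1271 + 0.2911)
  = 40.2810 / 1.1082 = 36.35

36.35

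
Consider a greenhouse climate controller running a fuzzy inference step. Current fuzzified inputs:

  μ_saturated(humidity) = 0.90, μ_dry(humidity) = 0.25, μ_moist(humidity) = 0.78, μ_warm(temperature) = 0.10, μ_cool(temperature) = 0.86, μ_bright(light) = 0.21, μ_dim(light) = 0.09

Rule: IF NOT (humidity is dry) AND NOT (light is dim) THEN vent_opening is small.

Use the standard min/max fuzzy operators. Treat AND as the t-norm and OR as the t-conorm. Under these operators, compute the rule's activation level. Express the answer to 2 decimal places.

firing strength: ¬dry=1−0.25=0.75, ¬dim=1−0.09=0.91; AND[min(a, b)] → w = 0.75

0.75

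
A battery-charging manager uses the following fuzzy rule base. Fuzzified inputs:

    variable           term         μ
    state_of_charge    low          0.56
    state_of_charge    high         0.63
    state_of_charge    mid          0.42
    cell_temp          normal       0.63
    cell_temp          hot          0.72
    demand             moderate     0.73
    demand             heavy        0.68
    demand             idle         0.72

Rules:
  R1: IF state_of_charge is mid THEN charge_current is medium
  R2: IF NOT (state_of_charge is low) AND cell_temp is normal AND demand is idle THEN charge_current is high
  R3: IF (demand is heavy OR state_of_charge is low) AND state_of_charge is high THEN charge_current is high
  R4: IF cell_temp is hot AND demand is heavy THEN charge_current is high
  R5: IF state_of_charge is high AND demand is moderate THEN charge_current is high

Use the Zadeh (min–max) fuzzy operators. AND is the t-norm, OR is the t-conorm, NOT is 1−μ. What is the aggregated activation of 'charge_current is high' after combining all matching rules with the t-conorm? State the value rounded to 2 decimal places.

R1: mid=0.42 → w = 0.42
R2: ¬low=1−0.56=0.44, normal=0.63, idle=0.72; AND[min(a, b)] → w = 0.44
R3: (heavy=0.68 OR low=0.56) = 0.68; AND[min(a, b)] with high=0.63 → w = 0.63
R4: hot=0.72, heavy=0.68; AND[min(a, b)] → w = 0.68
R5: high=0.63, moderate=0.73; AND[min(a, b)] → w = 0.63
Rules with consequent 'high': {R2, R3, R4, R5} → strengths 0.44, 0.63, 0.68, 0.63
Aggregate via t-conorm [max(a, b)]: 0.68

0.68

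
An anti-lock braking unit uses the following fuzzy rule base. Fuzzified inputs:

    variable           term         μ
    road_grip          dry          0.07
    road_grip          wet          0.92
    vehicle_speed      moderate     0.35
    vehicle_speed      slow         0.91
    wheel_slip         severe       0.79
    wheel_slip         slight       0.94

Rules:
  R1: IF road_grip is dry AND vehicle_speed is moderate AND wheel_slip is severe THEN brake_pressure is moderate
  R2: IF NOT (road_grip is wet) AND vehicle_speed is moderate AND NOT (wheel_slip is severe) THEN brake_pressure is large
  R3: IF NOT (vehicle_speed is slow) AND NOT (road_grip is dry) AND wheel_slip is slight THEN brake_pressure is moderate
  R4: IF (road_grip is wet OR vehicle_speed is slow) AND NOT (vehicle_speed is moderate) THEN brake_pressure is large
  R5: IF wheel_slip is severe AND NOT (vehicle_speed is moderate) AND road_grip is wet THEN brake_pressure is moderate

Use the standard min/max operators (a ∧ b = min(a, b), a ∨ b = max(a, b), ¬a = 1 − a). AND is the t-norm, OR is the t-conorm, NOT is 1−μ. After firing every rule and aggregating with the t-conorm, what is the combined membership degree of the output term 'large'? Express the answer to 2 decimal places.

R1: dry=0.07, moderate=0.35, severe=0.79; AND[min(a, b)] → w = 0.07
R2: ¬wet=1−0.92=0.08, moderate=0.35, ¬severe=1−0.79=0.21; AND[min(a, b)] → w = 0.08
R3: ¬slow=1−0.91=0.09, ¬dry=1−0.07=0.93, slight=0.94; AND[min(a, b)] → w = 0.09
R4: (wet=0.92 OR slow=0.91) = 0.92; AND[min(a, b)] with ¬moderate=1−0.35=0.65 → w = 0.65
R5: severe=0.79, ¬moderate=1−0.35=0.65, wet=0.92; AND[min(a, b)] → w = 0.65
Rules with consequent 'large': {R2, R4} → strengths 0.08, 0.65
Aggregate via t-conorm [max(a, b)]: 0.65

0.65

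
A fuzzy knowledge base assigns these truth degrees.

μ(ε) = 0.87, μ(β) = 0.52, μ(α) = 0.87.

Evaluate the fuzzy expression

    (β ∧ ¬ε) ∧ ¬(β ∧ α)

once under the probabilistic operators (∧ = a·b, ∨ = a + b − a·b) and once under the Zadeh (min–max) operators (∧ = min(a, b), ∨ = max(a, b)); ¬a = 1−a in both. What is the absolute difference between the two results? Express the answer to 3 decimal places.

Under probabilistic:
  ¬ε = 1 − 0.8700 = 0.1300
  β ∧ ¬ε = a·b on (0.5200, 0.1300) = 0.0676
  β ∧ α = a·b on (0.5200, 0.8700) = 0.4524
  ¬(β ∧ α) = 1 − 0.4524 = 0.5476
  (β ∧ ¬ε) ∧ ¬(β ∧ α) = a·b on (0.0676, 0.5476) = 0.0370
  → value = 0.0370
Under Zadeh (min–max):
  ¬ε = 1 − 0.87 = 0.13
  β ∧ ¬ε = min(a, b) on (0.52, 0.13) = 0.13
  β ∧ α = min(a, b) on (0.52, 0.87) = 0.52
  ¬(β ∧ α) = 1 − 0.52 = 0.48
  (β ∧ ¬ε) ∧ ¬(β ∧ α) = min(a, b) on (0.13, 0.48) = 0.13
  → value = 0.1300
|0.0370 − 0.1300| = 0.093

0.093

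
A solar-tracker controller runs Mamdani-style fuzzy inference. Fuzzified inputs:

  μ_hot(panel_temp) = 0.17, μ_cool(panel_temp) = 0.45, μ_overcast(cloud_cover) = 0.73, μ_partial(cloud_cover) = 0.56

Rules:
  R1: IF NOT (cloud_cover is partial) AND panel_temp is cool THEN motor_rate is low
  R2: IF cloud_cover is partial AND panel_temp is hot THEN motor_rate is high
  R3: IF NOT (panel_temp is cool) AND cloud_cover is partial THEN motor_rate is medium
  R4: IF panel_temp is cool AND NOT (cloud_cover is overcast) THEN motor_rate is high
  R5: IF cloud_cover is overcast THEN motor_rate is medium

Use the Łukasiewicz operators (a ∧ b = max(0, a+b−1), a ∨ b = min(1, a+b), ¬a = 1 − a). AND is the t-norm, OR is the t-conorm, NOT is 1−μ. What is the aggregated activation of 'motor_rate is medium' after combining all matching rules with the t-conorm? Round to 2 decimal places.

0.84

R1: ¬partial=1−0.56=0.44, cool=0.45; AND[max(0, a+b−1)] → w = 0.00
R2: partial=0.56, hot=0.17; AND[max(0, a+b−1)] → w = 0.00
R3: ¬cool=1−0.45=0.55, partial=0.56; AND[max(0, a+b−1)] → w = 0.11
R4: cool=0.45, ¬overcast=1−0.73=0.27; AND[max(0, a+b−1)] → w = 0.00
R5: overcast=0.73 → w = 0.73
Rules with consequent 'medium': {R3, R5} → strengths 0.11, 0.73
Aggregate via t-conorm [min(1, a+b)]: 0.84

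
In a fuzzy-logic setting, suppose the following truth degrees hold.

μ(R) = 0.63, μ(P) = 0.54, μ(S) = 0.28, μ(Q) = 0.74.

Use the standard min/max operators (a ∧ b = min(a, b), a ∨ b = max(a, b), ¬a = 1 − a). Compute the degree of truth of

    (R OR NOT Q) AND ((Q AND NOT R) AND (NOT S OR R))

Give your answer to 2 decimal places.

0.37

NOT Q = 1 − 0.74 = 0.26
R OR NOT Q = max(a, b) on (0.63, 0.26) = 0.63
NOT R = 1 − 0.63 = 0.37
Q AND NOT R = min(a, b) on (0.74, 0.37) = 0.37
NOT S = 1 − 0.28 = 0.72
NOT S OR R = max(a, b) on (0.72, 0.63) = 0.72
(Q AND NOT R) AND (NOT S OR R) = min(a, b) on (0.37, 0.72) = 0.37
(R OR NOT Q) AND ((Q AND NOT R) AND (NOT S OR R)) = min(a, b) on (0.63, 0.37) = 0.37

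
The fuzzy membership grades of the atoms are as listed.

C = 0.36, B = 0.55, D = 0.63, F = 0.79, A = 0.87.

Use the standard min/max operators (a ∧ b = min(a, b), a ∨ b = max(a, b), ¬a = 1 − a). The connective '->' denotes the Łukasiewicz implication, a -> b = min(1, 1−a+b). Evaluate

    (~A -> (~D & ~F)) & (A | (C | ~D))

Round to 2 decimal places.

~A = 1 − 0.87 = 0.13
~D = 1 − 0.63 = 0.37
~F = 1 − 0.79 = 0.21
~D & ~F = min(a, b) on (0.37, 0.21) = 0.21
~A -> (~D & ~F)  [Łukasiewicz: min(1, 1−a+b)] with a=0.13, b=0.21 → 1.00
~D = 1 − 0.63 = 0.37
C | ~D = max(a, b) on (0.36, 0.37) = 0.37
A | (C | ~D) = max(a, b) on (0.87, 0.37) = 0.87
(~A -> (~D & ~F)) & (A | (C | ~D)) = min(a, b) on (1.00, 0.87) = 0.87

0.87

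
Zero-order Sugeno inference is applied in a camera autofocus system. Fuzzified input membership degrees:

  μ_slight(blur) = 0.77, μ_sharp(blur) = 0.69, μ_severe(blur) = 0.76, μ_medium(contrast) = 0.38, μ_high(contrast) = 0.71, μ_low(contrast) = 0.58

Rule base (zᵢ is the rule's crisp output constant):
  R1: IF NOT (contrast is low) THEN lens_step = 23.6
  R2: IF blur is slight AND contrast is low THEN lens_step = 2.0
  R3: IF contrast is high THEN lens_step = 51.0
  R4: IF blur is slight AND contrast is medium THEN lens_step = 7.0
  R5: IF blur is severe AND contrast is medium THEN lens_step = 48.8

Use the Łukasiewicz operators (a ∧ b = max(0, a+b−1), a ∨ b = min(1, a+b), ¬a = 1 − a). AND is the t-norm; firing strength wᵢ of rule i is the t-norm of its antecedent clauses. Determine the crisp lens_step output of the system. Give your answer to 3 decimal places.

30.906

R1 (z=23.6): ¬low=1−0.58=0.42 → w = 0.42
R2 (z=2.0): slight=0.77, low=0.58; AND[max(0, a+b−1)] → w = 0.35
R3 (z=51.0): high=0.71 → w = 0.71
R4 (z=7.0): slight=0.77, medium=0.38; AND[max(0, a+b−1)] → w = 0.15
R5 (z=48.8): severe=0.76, medium=0.38; AND[max(0, a+b−1)] → w = 0.14
Weighted average = (0.42·23.6 + 0.35·2.0 + 0.71·51.0 + 0.15·7.0 + 0.14·48.8) / (0.42 + 0.35 + 0.71 + 0.15 + 0.14)
  = 54.7040 / 1.7700 = 30.906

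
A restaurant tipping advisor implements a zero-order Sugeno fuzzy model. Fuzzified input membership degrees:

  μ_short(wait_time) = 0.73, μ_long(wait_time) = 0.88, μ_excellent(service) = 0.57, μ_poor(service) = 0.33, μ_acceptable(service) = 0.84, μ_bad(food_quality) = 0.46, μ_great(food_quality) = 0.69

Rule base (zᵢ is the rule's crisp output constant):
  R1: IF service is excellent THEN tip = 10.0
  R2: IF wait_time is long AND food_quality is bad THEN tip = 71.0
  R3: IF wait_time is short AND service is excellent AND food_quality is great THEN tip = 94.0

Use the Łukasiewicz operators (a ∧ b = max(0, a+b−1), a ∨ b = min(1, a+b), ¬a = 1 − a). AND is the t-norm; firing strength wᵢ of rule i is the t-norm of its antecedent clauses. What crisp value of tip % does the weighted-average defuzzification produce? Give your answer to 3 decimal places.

32.791

R1 (z=10.0): excellent=0.57 → w = 0.57
R2 (z=71.0): long=0.88, bad=0.46; AND[max(0, a+b−1)] → w = 0.34
R3 (z=94.0): short=0.73, excellent=0.57, great=0.69; AND[max(0, a+b−1)] → w = 0.00
Weighted average = (0.57·10.0 + 0.34·71.0 + 0.00·94.0) / (0.57 + 0.34 + 0.00)
  = 29.8400 / 0.9100 = 32.791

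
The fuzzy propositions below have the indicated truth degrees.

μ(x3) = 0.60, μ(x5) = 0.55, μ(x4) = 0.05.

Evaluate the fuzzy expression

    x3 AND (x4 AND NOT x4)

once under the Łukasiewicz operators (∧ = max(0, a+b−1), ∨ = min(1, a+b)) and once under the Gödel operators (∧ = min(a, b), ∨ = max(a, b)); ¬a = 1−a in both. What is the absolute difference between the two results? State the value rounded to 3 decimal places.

Under Łukasiewicz:
  NOT x4 = 1 − 0.05 = 0.95
  x4 AND NOT x4 = max(0, a+b−1) on (0.05, 0.95) = 0.00
  x3 AND (x4 AND NOT x4) = max(0, a+b−1) on (0.60, 0.00) = 0.00
  → value = 0.0000
Under Gödel:
  NOT x4 = 1 − 0.05 = 0.95
  x4 AND NOT x4 = min(a, b) on (0.05, 0.95) = 0.05
  x3 AND (x4 AND NOT x4) = min(a, b) on (0.60, 0.05) = 0.05
  → value = 0.0500
|0.0000 − 0.0500| = 0.050

0.050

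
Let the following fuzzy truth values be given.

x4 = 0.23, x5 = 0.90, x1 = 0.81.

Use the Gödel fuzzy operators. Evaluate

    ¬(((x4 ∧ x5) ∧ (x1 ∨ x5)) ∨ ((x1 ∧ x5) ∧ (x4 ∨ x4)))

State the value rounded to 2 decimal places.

x4 ∧ x5 = min(a, b) on (0.23, 0.90) = 0.23
x1 ∨ x5 = max(a, b) on (0.81, 0.90) = 0.90
(x4 ∧ x5) ∧ (x1 ∨ x5) = min(a, b) on (0.23, 0.90) = 0.23
x1 ∧ x5 = min(a, b) on (0.81, 0.90) = 0.81
x4 ∨ x4 = max(a, b) on (0.23, 0.23) = 0.23
(x1 ∧ x5) ∧ (x4 ∨ x4) = min(a, b) on (0.81, 0.23) = 0.23
((x4 ∧ x5) ∧ (x1 ∨ x5)) ∨ ((x1 ∧ x5) ∧ (x4 ∨ x4)) = max(a, b) on (0.23, 0.23) = 0.23
¬(((x4 ∧ x5) ∧ (x1 ∨ x5)) ∨ ((x1 ∧ x5) ∧ (x4 ∨ x4))) = 1 − 0.23 = 0.77

0.77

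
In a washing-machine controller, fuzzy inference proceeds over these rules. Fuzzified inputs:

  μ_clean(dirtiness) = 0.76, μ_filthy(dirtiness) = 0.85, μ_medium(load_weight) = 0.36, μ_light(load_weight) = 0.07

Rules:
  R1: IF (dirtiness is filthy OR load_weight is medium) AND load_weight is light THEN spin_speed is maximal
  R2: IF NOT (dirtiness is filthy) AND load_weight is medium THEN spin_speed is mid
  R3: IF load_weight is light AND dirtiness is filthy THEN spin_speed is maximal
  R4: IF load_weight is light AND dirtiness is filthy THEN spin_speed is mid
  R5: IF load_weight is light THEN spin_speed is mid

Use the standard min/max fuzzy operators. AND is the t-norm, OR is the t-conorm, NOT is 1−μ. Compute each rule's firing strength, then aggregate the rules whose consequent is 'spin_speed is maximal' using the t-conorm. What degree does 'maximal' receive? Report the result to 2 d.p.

0.07

R1: (filthy=0.85 OR medium=0.36) = 0.85; AND[min(a, b)] with light=0.07 → w = 0.07
R2: ¬filthy=1−0.85=0.15, medium=0.36; AND[min(a, b)] → w = 0.15
R3: light=0.07, filthy=0.85; AND[min(a, b)] → w = 0.07
R4: light=0.07, filthy=0.85; AND[min(a, b)] → w = 0.07
R5: light=0.07 → w = 0.07
Rules with consequent 'maximal': {R1, R3} → strengths 0.07, 0.07
Aggregate via t-conorm [max(a, b)]: 0.07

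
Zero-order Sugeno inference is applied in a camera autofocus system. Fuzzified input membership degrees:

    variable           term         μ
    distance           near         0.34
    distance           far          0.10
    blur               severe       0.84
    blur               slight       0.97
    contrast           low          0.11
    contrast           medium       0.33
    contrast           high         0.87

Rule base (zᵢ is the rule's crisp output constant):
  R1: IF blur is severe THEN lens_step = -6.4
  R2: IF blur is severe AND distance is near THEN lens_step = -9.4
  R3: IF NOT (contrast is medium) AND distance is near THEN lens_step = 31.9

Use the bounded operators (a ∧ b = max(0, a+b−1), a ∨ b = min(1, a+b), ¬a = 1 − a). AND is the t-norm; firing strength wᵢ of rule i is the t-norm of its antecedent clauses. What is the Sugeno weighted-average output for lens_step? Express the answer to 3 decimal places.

R1 (z=-6.4): severe=0.84 → w = 0.84
R2 (z=-9.4): severe=0.84, near=0.34; AND[max(0, a+b−1)] → w = 0.18
R3 (z=31.9): ¬medium=1−0.33=0.67, near=0.34; AND[max(0, a+b−1)] → w = 0.01
Weighted average = (0.84·-6.4 + 0.18·-9.4 + 0.01·31.9) / (0.84 + 0.18 + 0.01)
  = -6.7490 / 1.0300 = -6.552

-6.552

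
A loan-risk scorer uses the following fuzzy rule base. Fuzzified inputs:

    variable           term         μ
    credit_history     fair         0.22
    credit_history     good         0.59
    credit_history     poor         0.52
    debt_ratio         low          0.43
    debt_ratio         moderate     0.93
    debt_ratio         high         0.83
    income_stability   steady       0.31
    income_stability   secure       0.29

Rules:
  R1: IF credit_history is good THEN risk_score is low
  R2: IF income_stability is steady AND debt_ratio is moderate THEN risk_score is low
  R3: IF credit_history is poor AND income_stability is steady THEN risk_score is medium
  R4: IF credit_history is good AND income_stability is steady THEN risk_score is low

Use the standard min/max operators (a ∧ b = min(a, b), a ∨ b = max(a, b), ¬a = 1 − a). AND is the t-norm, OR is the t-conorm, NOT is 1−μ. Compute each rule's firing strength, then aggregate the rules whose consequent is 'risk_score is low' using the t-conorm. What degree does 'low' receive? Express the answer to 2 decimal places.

R1: good=0.59 → w = 0.59
R2: steady=0.31, moderate=0.93; AND[min(a, b)] → w = 0.31
R3: poor=0.52, steady=0.31; AND[min(a, b)] → w = 0.31
R4: good=0.59, steady=0.31; AND[min(a, b)] → w = 0.31
Rules with consequent 'low': {R1, R2, R4} → strengths 0.59, 0.31, 0.31
Aggregate via t-conorm [max(a, b)]: 0.59

0.59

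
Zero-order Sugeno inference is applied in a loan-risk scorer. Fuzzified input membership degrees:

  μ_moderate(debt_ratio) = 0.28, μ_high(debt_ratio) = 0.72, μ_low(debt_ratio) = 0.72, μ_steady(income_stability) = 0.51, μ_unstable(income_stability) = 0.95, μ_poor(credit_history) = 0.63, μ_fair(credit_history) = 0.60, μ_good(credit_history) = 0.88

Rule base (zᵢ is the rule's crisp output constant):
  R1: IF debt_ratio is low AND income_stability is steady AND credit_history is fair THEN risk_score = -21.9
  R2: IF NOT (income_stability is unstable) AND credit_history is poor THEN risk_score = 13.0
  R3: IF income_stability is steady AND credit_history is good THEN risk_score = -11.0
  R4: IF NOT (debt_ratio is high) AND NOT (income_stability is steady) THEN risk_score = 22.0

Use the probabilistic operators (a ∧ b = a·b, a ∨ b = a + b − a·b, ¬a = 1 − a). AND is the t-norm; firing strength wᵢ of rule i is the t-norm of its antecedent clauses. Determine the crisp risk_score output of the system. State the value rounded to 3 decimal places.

-7.560

R1 (z=-21.9): low=0.72, steady=0.51, fair=0.60; AND[a·b] → w = 0.2203
R2 (z=13.0): ¬unstable=1−0.95=0.05, poor=0.63; AND[a·b] → w = 0.0315
R3 (z=-11.0): steady=0.51, good=0.88; AND[a·b] → w = 0.4488
R4 (z=22.0): ¬high=1−0.72=0.28, ¬steady=1−0.51=0.49; AND[a·b] → w = 0.1372
Weighted average = (0.2203·-21.9 + 0.0315·13.0 + 0.4488·-11.0 + 0.1372·22.0) / (0.2203 + 0.0315 + 0.4488 + 0.1372)
  = -6.3339 / 0.8378 = -7.560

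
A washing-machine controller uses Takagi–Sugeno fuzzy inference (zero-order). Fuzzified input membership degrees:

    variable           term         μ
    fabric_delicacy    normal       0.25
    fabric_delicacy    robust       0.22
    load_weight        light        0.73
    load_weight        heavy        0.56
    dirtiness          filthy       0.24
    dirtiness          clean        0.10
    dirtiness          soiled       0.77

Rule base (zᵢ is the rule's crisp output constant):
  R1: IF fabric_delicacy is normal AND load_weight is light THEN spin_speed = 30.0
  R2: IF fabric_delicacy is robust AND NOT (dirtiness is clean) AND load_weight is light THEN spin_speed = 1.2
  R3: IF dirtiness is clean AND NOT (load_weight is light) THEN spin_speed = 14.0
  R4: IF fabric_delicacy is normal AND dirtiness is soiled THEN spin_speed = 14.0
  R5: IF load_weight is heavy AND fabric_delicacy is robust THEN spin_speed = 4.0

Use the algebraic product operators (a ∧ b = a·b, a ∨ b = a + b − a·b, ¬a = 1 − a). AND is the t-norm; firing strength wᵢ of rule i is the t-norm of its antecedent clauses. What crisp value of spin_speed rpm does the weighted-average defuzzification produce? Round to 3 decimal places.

R1 (z=30.0): normal=0.25, light=0.73; AND[a·b] → w = 0.1825
R2 (z=1.2): robust=0.22, ¬clean=1−0.10=0.90, light=0.73; AND[a·b] → w = 0.1445
R3 (z=14.0): clean=0.10, ¬light=1−0.73=0.27; AND[a·b] → w = 0.0270
R4 (z=14.0): normal=0.25, soiled=0.77; AND[a·b] → w = 0.1925
R5 (z=4.0): heavy=0.56, robust=0.22; AND[a·b] → w = 0.1232
Weighted average = (0.1825·30.0 + 0.1445·1.2 + 0.0270·14.0 + 0.1925·14.0 + 0.1232·4.0) / (0.1825 + 0.1445 + 0.0270 + 0.1925 + 0.1232)
  = 9.2142 / 0.6697 = 13.758

13.758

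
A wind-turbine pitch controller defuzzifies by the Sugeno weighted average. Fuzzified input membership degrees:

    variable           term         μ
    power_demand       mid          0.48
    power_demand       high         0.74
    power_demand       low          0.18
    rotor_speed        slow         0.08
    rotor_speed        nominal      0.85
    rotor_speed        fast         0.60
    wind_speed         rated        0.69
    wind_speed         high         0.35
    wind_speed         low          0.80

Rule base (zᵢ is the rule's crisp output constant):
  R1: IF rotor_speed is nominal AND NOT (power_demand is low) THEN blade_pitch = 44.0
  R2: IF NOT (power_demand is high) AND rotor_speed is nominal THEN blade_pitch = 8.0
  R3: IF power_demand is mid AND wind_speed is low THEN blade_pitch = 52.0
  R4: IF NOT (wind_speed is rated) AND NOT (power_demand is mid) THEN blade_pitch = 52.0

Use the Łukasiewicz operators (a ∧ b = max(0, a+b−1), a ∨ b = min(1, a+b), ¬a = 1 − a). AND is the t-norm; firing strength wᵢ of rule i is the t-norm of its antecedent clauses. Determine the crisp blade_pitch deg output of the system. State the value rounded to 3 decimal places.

42.377

R1 (z=44.0): nominal=0.85, ¬low=1−0.18=0.82; AND[max(0, a+b−1)] → w = 0.67
R2 (z=8.0): ¬high=1−0.74=0.26, nominal=0.85; AND[max(0, a+b−1)] → w = 0.11
R3 (z=52.0): mid=0.48, low=0.80; AND[max(0, a+b−1)] → w = 0.28
R4 (z=52.0): ¬rated=1−0.69=0.31, ¬mid=1−0.48=0.52; AND[max(0, a+b−1)] → w = 0.00
Weighted average = (0.67·44.0 + 0.11·8.0 + 0.28·52.0 + 0.00·52.0) / (0.67 + 0.11 + 0.28 + 0.00)
  = 44.9200 / 1.0600 = 42.377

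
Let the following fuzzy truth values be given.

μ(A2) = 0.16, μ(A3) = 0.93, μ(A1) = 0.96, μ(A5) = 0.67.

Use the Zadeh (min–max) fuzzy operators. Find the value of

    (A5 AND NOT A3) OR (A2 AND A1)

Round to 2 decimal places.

0.16

NOT A3 = 1 − 0.93 = 0.07
A5 AND NOT A3 = min(a, b) on (0.67, 0.07) = 0.07
A2 AND A1 = min(a, b) on (0.16, 0.96) = 0.16
(A5 AND NOT A3) OR (A2 AND A1) = max(a, b) on (0.07, 0.16) = 0.16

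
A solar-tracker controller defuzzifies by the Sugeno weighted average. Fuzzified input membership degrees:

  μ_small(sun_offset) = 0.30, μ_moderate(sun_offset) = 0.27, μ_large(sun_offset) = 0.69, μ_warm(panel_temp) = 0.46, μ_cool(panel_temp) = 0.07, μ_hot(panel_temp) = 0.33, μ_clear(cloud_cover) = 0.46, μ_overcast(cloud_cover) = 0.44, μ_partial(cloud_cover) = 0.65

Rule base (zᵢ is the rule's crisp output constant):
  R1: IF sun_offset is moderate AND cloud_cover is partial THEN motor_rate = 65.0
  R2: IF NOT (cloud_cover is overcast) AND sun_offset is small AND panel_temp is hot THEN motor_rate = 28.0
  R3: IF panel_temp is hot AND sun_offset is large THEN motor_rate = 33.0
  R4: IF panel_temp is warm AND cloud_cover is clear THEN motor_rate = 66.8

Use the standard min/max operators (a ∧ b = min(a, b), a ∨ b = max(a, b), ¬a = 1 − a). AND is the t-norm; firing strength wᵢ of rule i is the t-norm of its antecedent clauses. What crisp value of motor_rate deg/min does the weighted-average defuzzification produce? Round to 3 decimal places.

R1 (z=65.0): moderate=0.27, partial=0.65; AND[min(a, b)] → w = 0.27
R2 (z=28.0): ¬overcast=1−0.44=0.56, small=0.30, hot=0.33; AND[min(a, b)] → w = 0.30
R3 (z=33.0): hot=0.33, large=0.69; AND[min(a, b)] → w = 0.33
R4 (z=66.8): warm=0.46, clear=0.46; AND[min(a, b)] → w = 0.46
Weighted average = (0.27·65.0 + 0.30·28.0 + 0.33·33.0 + 0.46·66.8) / (0.27 + 0.30 + 0.33 + 0.46)
  = 67.5680 / 1.3600 = 49.682

49.682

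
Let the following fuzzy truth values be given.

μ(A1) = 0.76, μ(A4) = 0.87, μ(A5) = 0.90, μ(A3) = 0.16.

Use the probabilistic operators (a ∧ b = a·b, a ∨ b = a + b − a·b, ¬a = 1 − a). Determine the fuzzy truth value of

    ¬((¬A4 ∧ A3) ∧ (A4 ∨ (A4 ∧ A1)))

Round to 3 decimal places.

0.980

¬A4 = 1 − 0.8700 = 0.1300
¬A4 ∧ A3 = a·b on (0.1300, 0.1600) = 0.0208
A4 ∧ A1 = a·b on (0.8700, 0.7600) = 0.6612
A4 ∨ (A4 ∧ A1) = a + b − a·b on (0.8700, 0.6612) = 0.9560
(¬A4 ∧ A3) ∧ (A4 ∨ (A4 ∧ A1)) = a·b on (0.0208, 0.9560) = 0.0199
¬((¬A4 ∧ A3) ∧ (A4 ∨ (A4 ∧ A1))) = 1 − 0.0199 = 0.9801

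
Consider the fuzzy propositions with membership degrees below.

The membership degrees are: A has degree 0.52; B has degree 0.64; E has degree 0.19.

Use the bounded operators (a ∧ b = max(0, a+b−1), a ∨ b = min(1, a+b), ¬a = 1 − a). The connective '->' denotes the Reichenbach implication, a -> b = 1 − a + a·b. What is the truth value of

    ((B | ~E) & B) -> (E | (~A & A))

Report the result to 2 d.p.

~E = 1 − 0.19 = 0.81
B | ~E = min(1, a+b) on (0.64, 0.81) = 1.00
(B | ~E) & B = max(0, a+b−1) on (1.00, 0.64) = 0.64
~A = 1 − 0.52 = 0.48
~A & A = max(0, a+b−1) on (0.48, 0.52) = 0.00
E | (~A & A) = min(1, a+b) on (0.19, 0.00) = 0.19
((B | ~E) & B) -> (E | (~A & A))  [Reichenbach: 1 − a + a·b] with a=0.64, b=0.19 → 0.48

0.48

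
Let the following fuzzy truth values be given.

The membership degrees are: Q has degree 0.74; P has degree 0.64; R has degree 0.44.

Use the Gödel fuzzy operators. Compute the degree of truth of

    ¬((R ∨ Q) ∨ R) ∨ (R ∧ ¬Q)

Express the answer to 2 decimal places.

0.26

R ∨ Q = max(a, b) on (0.44, 0.74) = 0.74
(R ∨ Q) ∨ R = max(a, b) on (0.74, 0.44) = 0.74
¬((R ∨ Q) ∨ R) = 1 − 0.74 = 0.26
¬Q = 1 − 0.74 = 0.26
R ∧ ¬Q = min(a, b) on (0.44, 0.26) = 0.26
¬((R ∨ Q) ∨ R) ∨ (R ∧ ¬Q) = max(a, b) on (0.26, 0.26) = 0.26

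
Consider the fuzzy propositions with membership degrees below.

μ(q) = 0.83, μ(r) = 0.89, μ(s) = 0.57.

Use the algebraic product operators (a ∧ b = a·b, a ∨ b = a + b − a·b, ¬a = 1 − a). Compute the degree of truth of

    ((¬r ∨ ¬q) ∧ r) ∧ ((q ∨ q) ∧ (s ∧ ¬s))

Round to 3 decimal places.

0.055

¬r = 1 − 0.8900 = 0.1100
¬q = 1 − 0.8300 = 0.1700
¬r ∨ ¬q = a + b − a·b on (0.1100, 0.1700) = 0.2613
(¬r ∨ ¬q) ∧ r = a·b on (0.2613, 0.8900) = 0.2326
q ∨ q = a + b − a·b on (0.8300, 0.8300) = 0.9711
¬s = 1 − 0.5700 = 0.4300
s ∧ ¬s = a·b on (0.5700, 0.4300) = 0.2451
(q ∨ q) ∧ (s ∧ ¬s) = a·b on (0.9711, 0.2451) = 0.2380
((¬r ∨ ¬q) ∧ r) ∧ ((q ∨ q) ∧ (s ∧ ¬s)) = a·b on (0.2326, 0.2380) = 0.0554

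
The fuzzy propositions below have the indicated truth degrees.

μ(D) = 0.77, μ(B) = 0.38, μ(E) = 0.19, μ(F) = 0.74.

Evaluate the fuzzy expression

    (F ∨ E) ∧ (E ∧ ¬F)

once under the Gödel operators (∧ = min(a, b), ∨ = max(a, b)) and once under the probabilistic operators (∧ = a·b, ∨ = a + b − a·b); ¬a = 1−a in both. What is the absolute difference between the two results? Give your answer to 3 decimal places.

Under Gödel:
  F ∨ E = max(a, b) on (0.74, 0.19) = 0.74
  ¬F = 1 − 0.74 = 0.26
  E ∧ ¬F = min(a, b) on (0.19, 0.26) = 0.19
  (F ∨ E) ∧ (E ∧ ¬F) = min(a, b) on (0.74, 0.19) = 0.19
  → value = 0.1900
Under probabilistic:
  F ∨ E = a + b − a·b on (0.7400, 0.1900) = 0.7894
  ¬F = 1 − 0.7400 = 0.2600
  E ∧ ¬F = a·b on (0.1900, 0.2600) = 0.0494
  (F ∨ E) ∧ (E ∧ ¬F) = a·b on (0.7894, 0.0494) = 0.0390
  → value = 0.0390
|0.1900 − 0.0390| = 0.151

0.151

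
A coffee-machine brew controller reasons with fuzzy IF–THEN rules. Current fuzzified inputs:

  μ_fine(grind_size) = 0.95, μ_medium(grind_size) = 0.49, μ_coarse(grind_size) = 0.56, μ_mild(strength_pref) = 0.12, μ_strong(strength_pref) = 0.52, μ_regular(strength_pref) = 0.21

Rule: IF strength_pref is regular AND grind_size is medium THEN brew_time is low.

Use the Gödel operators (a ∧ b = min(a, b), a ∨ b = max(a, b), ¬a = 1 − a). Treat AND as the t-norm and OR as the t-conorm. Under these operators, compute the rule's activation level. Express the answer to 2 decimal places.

0.21

firing strength: regular=0.21, medium=0.49; AND[min(a, b)] → w = 0.21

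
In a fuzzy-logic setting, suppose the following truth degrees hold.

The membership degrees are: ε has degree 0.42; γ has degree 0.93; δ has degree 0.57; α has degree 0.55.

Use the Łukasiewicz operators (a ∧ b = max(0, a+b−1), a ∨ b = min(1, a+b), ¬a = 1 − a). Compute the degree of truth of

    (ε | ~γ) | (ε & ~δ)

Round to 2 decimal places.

0.49

~γ = 1 − 0.93 = 0.07
ε | ~γ = min(1, a+b) on (0.42, 0.07) = 0.49
~δ = 1 − 0.57 = 0.43
ε & ~δ = max(0, a+b−1) on (0.42, 0.43) = 0.00
(ε | ~γ) | (ε & ~δ) = min(1, a+b) on (0.49, 0.00) = 0.49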